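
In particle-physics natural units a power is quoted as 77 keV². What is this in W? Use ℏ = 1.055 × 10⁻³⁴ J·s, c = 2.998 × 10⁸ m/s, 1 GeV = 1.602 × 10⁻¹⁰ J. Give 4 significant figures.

1.873 × 10⁴ W

Power is [E]/[T] = [E]²/ℏ.
1 GeV² → 1/ℏ × (1 GeV in J)² = 2.433 × 10¹⁴ W.
Convert the energy scale: 77 keV² = 7.70 × 10⁻¹¹ GeV².
Result: 7.70 × 10⁻¹¹ × 2.433 × 10¹⁴ = 1.873 × 10⁴ W.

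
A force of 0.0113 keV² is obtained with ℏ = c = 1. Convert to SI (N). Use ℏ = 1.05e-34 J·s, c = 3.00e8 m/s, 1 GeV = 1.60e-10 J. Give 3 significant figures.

Force is [E]/[L] = [E]²/(ℏc); restore (ℏc)⁻¹.
1 GeV² → 1/(ℏc) × (1 GeV in J)² = 8.13e5 N.
Convert the energy scale: 0.0113 keV² = 1.13e-14 GeV².
Result: 1.13e-14 × 8.13e5 = 9.18e-9 N.

9.18e-9 N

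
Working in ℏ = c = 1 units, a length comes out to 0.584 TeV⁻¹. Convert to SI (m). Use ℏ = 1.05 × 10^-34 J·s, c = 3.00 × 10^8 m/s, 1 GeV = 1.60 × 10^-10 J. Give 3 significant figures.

A length is [E]⁻¹ in ℏ=c=1; restore one factor of ℏc.
1 GeV⁻¹ → ℏc × (1 GeV in J)⁻¹ = 1.97 × 10^-16 m.
Convert the energy scale: 0.584 TeV⁻¹ = 5.84 × 10^-4 GeV⁻¹.
Result: 5.84 × 10^-4 × 1.97 × 10^-16 = 1.15 × 10^-19 m.

1.15 × 10^-19 m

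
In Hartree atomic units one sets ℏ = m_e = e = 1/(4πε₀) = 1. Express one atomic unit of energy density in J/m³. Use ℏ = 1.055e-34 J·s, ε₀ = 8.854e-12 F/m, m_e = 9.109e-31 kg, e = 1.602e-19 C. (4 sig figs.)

2.929e13 J/m³

u_au = E_h/a₀³ = m_e⁴e¹⁰/((4πε₀)⁵ℏ⁸)
E_h = 4.354e-18 J
a₀ = 5.297e-11 m
E_h/a₀³ = 2.929e13 J/m³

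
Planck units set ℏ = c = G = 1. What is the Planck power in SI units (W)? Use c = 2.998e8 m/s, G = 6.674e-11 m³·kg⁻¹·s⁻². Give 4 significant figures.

From ℏ = c = G = 1 the power scale is P_P = c⁵/G.
  = 2.422e42 / 6.674e-11
  = 3.629e52 W

3.629e52 W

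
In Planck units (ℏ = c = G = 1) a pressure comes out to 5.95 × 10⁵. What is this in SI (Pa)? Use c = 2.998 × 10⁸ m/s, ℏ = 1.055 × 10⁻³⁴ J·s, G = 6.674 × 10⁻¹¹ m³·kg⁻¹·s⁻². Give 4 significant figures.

One Planck pressure: p_P = c⁷/(ℏG²) = 4.632 × 10¹¹³ Pa.
5.95 × 10⁵ × 4.632 × 10¹¹³ Pa = 2.756 × 10¹¹⁹ Pa

2.756 × 10¹¹⁹ Pa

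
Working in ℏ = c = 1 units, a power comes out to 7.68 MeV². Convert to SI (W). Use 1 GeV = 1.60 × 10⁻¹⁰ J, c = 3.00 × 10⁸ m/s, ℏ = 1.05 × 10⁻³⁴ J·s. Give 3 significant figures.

Power is [E]/[T] = [E]²/ℏ.
1 GeV² → 1/ℏ × (1 GeV in J)² = 2.44 × 10¹⁴ W.
Convert the energy scale: 7.68 MeV² = 7.68 × 10⁻⁶ GeV².
Result: 7.68 × 10⁻⁶ × 2.44 × 10¹⁴ = 1.87 × 10⁹ W.

1.87 × 10⁹ W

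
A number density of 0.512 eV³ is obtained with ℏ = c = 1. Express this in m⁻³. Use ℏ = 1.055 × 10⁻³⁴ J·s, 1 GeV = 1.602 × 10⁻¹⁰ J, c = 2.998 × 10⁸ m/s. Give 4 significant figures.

Number density is [L]⁻³ = [E]³/(ℏc)³.
1 GeV³ → 1/(ℏc)³ × (1 GeV in J)³ = 1.299 × 10⁴⁷ m⁻³.
Convert the energy scale: 0.512 eV³ = 5.12 × 10⁻²⁸ GeV³.
Result: 5.12 × 10⁻²⁸ × 1.299 × 10⁴⁷ = 6.653 × 10¹⁹ m⁻³.

6.653 × 10¹⁹ m⁻³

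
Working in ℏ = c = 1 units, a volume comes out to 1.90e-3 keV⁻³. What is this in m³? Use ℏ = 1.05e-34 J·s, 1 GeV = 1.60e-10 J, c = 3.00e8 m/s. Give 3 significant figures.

Volume is [L]³ = [E]⁻³·(ℏc)³.
1 GeV⁻³ → (ℏc)³ × (1 GeV in J)⁻³ = 7.63e-48 m³.
Convert the energy scale: 1.90e-3 keV⁻³ = 1.90e15 GeV⁻³.
Result: 1.90e15 × 7.63e-48 = 1.45e-32 m³.

1.45e-32 m³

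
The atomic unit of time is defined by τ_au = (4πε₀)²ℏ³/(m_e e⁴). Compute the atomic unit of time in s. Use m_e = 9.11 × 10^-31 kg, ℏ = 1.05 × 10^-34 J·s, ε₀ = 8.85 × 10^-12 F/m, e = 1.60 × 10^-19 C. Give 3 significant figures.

τ_au = (4πε₀)²ℏ³/(m_e e⁴)
E_h = 4.38 × 10^-18 J
ℏ/E_h = 2.40 × 10^-17 s

2.40 × 10^-17 s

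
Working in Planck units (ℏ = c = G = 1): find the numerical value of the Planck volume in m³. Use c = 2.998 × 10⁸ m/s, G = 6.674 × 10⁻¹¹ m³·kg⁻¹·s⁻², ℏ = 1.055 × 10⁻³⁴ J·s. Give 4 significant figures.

The unique combination of the constants set to 1 with dimensions of volume is V_P = (ℏG/c³)^(3/2).
  = √(1.784 × 10⁻²⁰⁹)
  = 4.224 × 10⁻¹⁰⁵ m³

4.224 × 10⁻¹⁰⁵ m³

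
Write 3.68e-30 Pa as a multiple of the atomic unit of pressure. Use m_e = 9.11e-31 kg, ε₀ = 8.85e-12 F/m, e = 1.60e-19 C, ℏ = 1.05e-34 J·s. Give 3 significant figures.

1.22e-43

atomic unit of pressure: P_au = E_h/a₀³ = m_e⁴e¹⁰/((4πε₀)⁵ℏ⁸) = 3.01e13 Pa.
3.68e-30 / 3.01e13 = 1.22e-43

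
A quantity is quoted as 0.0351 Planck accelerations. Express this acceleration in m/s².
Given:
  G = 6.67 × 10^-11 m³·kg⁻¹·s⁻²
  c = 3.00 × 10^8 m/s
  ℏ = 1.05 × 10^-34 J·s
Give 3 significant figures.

One Planck acceleration: a_P = √(c⁷/(ℏG)) = 5.59 × 10^51 m/s².
0.0351 × 5.59 × 10^51 m/s² = 1.96 × 10^50 m/s²

1.96 × 10^50 m/s²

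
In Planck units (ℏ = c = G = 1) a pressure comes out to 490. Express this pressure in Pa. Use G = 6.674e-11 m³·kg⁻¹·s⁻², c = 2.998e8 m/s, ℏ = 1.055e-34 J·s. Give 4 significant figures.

One Planck pressure: p_P = c⁷/(ℏG²) = 4.632e113 Pa.
490 × 4.632e113 Pa = 2.270e116 Pa

2.270e116 Pa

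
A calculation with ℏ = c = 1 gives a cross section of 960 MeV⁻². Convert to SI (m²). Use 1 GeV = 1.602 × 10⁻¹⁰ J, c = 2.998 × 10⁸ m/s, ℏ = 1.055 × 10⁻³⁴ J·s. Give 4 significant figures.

Area is [L]² = [E]⁻²·(ℏc)²; restore (ℏc)².
1 GeV⁻² → (ℏc)² × (1 GeV in J)⁻² = 3.898 × 10⁻³² m².
Convert the energy scale: 960 MeV⁻² = 9.60 × 10⁸ GeV⁻².
Result: 9.60 × 10⁸ × 3.898 × 10⁻³² = 3.742 × 10⁻²³ m².

3.742 × 10⁻²³ m²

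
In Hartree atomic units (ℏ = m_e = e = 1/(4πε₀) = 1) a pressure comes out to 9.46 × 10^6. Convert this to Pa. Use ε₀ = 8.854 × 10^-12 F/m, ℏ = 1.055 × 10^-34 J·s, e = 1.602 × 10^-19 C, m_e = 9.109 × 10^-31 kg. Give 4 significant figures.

One atomic unit of pressure: P_au = E_h/a₀³ = m_e⁴e¹⁰/((4πε₀)⁵ℏ⁸) = 2.929 × 10^13 Pa.
9.46 × 10^6 × 2.929 × 10^13 Pa = 2.771 × 10^20 Pa

2.771 × 10^20 Pa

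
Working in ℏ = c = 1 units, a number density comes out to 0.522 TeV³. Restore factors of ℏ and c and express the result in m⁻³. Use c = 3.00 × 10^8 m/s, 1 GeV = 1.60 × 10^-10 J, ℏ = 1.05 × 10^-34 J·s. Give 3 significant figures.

6.84 × 10^55 m⁻³

Number density is [L]⁻³ = [E]³/(ℏc)³.
1 GeV³ → 1/(ℏc)³ × (1 GeV in J)³ = 1.31 × 10^47 m⁻³.
Convert the energy scale: 0.522 TeV³ = 5.22 × 10^8 GeV³.
Result: 5.22 × 10^8 × 1.31 × 10^47 = 6.84 × 10^55 m⁻³.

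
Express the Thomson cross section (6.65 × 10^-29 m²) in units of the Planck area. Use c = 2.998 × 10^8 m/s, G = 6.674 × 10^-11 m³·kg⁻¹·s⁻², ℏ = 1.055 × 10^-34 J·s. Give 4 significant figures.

2.545 × 10^41

Planck area: A_P = ℏG/c³ = 2.613 × 10^-70 m².
6.65 × 10^-29 / 2.613 × 10^-70 = 2.545 × 10^41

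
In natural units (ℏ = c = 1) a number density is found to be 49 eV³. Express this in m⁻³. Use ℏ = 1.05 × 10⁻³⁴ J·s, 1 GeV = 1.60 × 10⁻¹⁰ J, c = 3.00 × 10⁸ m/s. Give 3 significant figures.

6.42 × 10²¹ m⁻³

Number density is [L]⁻³ = [E]³/(ℏc)³.
1 GeV³ → 1/(ℏc)³ × (1 GeV in J)³ = 1.31 × 10⁴⁷ m⁻³.
Convert the energy scale: 49 eV³ = 4.90 × 10⁻²⁶ GeV³.
Result: 4.90 × 10⁻²⁶ × 1.31 × 10⁴⁷ = 6.42 × 10²¹ m⁻³.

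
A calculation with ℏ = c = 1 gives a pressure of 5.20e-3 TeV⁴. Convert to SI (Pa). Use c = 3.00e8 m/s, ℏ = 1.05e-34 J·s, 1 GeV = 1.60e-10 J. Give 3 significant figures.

Pressure is [E]/[L]³ = [E]⁴/(ℏc)³.
1 GeV⁴ → 1/(ℏc)³ × (1 GeV in J)⁴ = 2.10e37 Pa.
Convert the energy scale: 5.20e-3 TeV⁴ = 5.20e9 GeV⁴.
Result: 5.20e9 × 2.10e37 = 1.09e47 Pa.

1.09e47 Pa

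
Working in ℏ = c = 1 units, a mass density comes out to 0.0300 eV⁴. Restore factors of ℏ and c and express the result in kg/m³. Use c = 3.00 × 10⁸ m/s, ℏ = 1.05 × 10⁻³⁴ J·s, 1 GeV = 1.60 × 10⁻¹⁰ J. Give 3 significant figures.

Mass density is [E]/(c²[L]³) = [E]⁴/(ℏ³c⁵).
1 GeV⁴ → 1/(ℏ³c⁵) × (1 GeV in J)⁴ = 2.33 × 10²⁰ kg/m³.
Convert the energy scale: 0.0300 eV⁴ = 3.00 × 10⁻³⁸ GeV⁴.
Result: 3.00 × 10⁻³⁸ × 2.33 × 10²⁰ = 6.99 × 10⁻¹⁸ kg/m³.

6.99 × 10⁻¹⁸ kg/m³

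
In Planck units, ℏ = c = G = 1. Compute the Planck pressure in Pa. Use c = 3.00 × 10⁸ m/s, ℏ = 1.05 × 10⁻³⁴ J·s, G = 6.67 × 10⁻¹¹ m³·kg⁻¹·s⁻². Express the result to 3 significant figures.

4.68 × 10¹¹³ Pa

Dimensional analysis gives p_P = c⁷/(ℏG²).
  = 2.19 × 10⁵⁹ / 4.67 × 10⁻⁵⁵
  = 4.68 × 10¹¹³ Pa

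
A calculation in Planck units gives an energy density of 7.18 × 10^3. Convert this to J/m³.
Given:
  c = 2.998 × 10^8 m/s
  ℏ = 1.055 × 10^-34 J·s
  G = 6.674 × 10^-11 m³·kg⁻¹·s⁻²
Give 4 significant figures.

One Planck energy density: u_P = c⁷/(ℏG²) = 4.632 × 10^113 J/m³.
7.18 × 10^3 × 4.632 × 10^113 J/m³ = 3.326 × 10^117 J/m³

3.326 × 10^117 J/m³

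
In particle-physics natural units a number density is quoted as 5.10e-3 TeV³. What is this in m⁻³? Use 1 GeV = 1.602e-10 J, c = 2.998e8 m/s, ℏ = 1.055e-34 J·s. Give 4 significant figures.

Number density is [L]⁻³ = [E]³/(ℏc)³.
1 GeV³ → 1/(ℏc)³ × (1 GeV in J)³ = 1.299e47 m⁻³.
Convert the energy scale: 5.10e-3 TeV³ = 5.10e6 GeV³.
Result: 5.10e6 × 1.299e47 = 6.627e53 m⁻³.

6.627e53 m⁻³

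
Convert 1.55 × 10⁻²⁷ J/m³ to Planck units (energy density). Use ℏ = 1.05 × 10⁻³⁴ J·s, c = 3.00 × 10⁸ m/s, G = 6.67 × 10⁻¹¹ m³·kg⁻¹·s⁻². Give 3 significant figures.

Planck energy density: u_P = c⁷/(ℏG²) = 4.68 × 10¹¹³ J/m³.
1.55 × 10⁻²⁷ / 4.68 × 10¹¹³ = 3.31 × 10⁻¹⁴¹

3.31 × 10⁻¹⁴¹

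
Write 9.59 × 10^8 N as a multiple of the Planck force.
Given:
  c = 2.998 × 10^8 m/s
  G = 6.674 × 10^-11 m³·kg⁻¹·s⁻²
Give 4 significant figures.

7.923 × 10^-36

Planck force: F_P = c⁴/G = 1.210 × 10^44 N.
9.59 × 10^8 / 1.210 × 10^44 = 7.923 × 10^-36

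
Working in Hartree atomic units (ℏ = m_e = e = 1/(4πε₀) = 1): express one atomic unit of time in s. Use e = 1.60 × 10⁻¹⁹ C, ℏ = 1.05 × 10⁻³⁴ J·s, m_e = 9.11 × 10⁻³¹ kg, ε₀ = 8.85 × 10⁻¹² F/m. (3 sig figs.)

Dimensional analysis gives τ_au = (4πε₀)²ℏ³/(m_e e⁴).
E_h = 4.38 × 10⁻¹⁸ J
ℏ/E_h = 2.40 × 10⁻¹⁷ s

2.40 × 10⁻¹⁷ s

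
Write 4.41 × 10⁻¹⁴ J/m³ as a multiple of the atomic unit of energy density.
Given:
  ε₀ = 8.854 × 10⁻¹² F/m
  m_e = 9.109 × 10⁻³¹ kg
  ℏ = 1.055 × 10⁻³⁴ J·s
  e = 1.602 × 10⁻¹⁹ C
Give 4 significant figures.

1.506 × 10⁻²⁷

atomic unit of energy density: u_au = E_h/a₀³ = m_e⁴e¹⁰/((4πε₀)⁵ℏ⁸) = 2.929 × 10¹³ J/m³.
4.41 × 10⁻¹⁴ / 2.929 × 10¹³ = 1.506 × 10⁻²⁷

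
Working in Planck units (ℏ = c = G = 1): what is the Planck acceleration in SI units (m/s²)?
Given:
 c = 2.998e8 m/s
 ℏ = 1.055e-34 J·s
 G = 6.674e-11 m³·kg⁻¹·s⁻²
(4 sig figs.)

The unique combination of the constants set to 1 with dimensions of acceleration is a_P = √(c⁷/(ℏG)).
  = √(3.092e103)
  = 5.560e51 m/s²

5.560e51 m/s²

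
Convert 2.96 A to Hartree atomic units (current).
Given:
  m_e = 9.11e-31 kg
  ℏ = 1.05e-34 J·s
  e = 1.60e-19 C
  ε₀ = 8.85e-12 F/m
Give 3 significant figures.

atomic unit of electric current: I_au = e E_h/ℏ = m_e e⁵/((4πε₀)²ℏ³) = 6.67e-3 A.
2.96 / 6.67e-3 = 444

444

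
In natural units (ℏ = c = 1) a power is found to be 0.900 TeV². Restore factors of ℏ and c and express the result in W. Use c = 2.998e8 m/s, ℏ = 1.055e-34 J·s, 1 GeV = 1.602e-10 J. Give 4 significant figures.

Power is [E]/[T] = [E]²/ℏ.
1 GeV² → 1/ℏ × (1 GeV in J)² = 2.433e14 W.
Convert the energy scale: 0.900 TeV² = 9.00e5 GeV².
Result: 9.00e5 × 2.433e14 = 2.189e20 W.

2.189e20 W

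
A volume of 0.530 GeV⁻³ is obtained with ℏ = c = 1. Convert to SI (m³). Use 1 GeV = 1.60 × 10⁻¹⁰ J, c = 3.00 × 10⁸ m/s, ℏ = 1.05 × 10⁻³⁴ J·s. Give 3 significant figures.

Volume is [L]³ = [E]⁻³·(ℏc)³.
1 GeV⁻³ → (ℏc)³ × (1 GeV in J)⁻³ = 7.63 × 10⁻⁴⁸ m³.
Result: 0.530 × 7.63 × 10⁻⁴⁸ = 4.04 × 10⁻⁴⁸ m³.

4.04 × 10⁻⁴⁸ m³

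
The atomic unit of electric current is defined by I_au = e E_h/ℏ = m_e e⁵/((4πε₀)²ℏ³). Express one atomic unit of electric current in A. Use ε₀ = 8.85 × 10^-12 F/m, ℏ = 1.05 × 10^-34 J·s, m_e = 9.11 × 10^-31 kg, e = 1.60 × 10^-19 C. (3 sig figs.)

6.67 × 10^-3 A

I_au = e E_h/ℏ = m_e e⁵/((4πε₀)²ℏ³)
E_h = 4.38 × 10^-18 J
e·E_h/ℏ = 6.67 × 10^-3 A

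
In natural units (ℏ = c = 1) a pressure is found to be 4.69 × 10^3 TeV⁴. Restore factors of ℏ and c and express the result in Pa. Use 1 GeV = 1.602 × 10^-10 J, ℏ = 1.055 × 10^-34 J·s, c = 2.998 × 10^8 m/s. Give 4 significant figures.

9.763 × 10^52 Pa

Pressure is [E]/[L]³ = [E]⁴/(ℏc)³.
1 GeV⁴ → 1/(ℏc)³ × (1 GeV in J)⁴ = 2.082 × 10^37 Pa.
Convert the energy scale: 4.69 × 10^3 TeV⁴ = 4.69 × 10^15 GeV⁴.
Result: 4.69 × 10^15 × 2.082 × 10^37 = 9.763 × 10^52 Pa.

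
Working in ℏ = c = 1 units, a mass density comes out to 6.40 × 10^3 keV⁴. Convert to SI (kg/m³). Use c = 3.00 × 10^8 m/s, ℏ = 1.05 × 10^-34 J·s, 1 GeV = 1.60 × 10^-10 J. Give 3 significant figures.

1.49 kg/m³

Mass density is [E]/(c²[L]³) = [E]⁴/(ℏ³c⁵).
1 GeV⁴ → 1/(ℏ³c⁵) × (1 GeV in J)⁴ = 2.33 × 10^20 kg/m³.
Convert the energy scale: 6.40 × 10^3 keV⁴ = 6.40 × 10^-21 GeV⁴.
Result: 6.40 × 10^-21 × 2.33 × 10^20 = 1.49 kg/m³.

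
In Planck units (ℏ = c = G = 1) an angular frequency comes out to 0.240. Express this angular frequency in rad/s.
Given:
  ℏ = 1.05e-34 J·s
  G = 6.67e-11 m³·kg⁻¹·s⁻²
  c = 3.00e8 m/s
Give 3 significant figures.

One Planck angular frequency: ω_P = √(c⁵/(ℏG)) = 1.86e43 rad/s.
0.240 × 1.86e43 rad/s = 4.47e42 rad/s

4.47e42 rad/s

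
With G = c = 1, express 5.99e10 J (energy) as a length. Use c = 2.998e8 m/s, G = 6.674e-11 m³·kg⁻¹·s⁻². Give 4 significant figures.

Energy → length via G/c⁴.
5.99e10 J × (G/c⁴) = 4.949e-34 m

4.949e-34 m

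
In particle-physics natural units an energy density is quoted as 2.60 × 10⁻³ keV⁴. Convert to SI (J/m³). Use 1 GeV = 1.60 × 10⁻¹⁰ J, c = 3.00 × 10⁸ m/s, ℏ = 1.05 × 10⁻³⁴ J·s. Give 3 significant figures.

[E]/[L]³ = [E]⁴/(ℏc)³; restore (ℏc)⁻³.
1 GeV⁴ → 1/(ℏc)³ × (1 GeV in J)⁴ = 2.10 × 10³⁷ J/m³.
Convert the energy scale: 2.60 × 10⁻³ keV⁴ = 2.60 × 10⁻²⁷ GeV⁴.
Result: 2.60 × 10⁻²⁷ × 2.10 × 10³⁷ = 5.45 × 10¹⁰ J/m³.

5.45 × 10¹⁰ J/m³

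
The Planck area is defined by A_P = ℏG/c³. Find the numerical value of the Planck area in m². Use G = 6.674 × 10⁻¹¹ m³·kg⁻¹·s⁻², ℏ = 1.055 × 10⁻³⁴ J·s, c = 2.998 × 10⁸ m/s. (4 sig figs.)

2.613 × 10⁻⁷⁰ m²

A_P = ℏG/c³
  = 7.041 × 10⁻⁴⁵ / 2.695 × 10²⁵
  = 2.613 × 10⁻⁷⁰ m²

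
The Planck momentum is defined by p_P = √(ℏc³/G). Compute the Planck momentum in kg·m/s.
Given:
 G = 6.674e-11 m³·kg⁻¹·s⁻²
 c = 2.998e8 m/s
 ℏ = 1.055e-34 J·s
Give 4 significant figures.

p_P = √(ℏc³/G)
  = √(42.60)
  = 6.527 kg·m/s

6.527 kg·m/s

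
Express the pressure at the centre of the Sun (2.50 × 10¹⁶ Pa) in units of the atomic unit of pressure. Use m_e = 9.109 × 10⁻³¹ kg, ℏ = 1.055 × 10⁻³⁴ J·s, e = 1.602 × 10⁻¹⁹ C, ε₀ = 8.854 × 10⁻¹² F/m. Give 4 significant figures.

atomic unit of pressure: P_au = E_h/a₀³ = m_e⁴e¹⁰/((4πε₀)⁵ℏ⁸) = 2.929 × 10¹³ Pa.
2.50 × 10¹⁶ / 2.929 × 10¹³ = 853.5

853.5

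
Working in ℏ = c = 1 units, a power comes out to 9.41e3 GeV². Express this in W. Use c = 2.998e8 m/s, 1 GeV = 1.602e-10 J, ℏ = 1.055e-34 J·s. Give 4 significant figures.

2.289e18 W

Power is [E]/[T] = [E]²/ℏ.
1 GeV² → 1/ℏ × (1 GeV in J)² = 2.433e14 W.
Result: 9.41e3 × 2.433e14 = 2.289e18 W.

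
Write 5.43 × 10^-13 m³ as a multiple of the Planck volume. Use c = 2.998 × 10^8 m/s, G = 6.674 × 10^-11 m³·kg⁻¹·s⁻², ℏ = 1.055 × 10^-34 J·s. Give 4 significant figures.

Planck volume: V_P = (ℏG/c³)^(3/2) = 4.224 × 10^-105 m³.
5.43 × 10^-13 / 4.224 × 10^-105 = 1.286 × 10^92

1.286 × 10^92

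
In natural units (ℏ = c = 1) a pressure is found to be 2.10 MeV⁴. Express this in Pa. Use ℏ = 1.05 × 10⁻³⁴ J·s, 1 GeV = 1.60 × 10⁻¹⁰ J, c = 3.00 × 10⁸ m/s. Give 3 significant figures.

4.40 × 10²⁵ Pa

Pressure is [E]/[L]³ = [E]⁴/(ℏc)³.
1 GeV⁴ → 1/(ℏc)³ × (1 GeV in J)⁴ = 2.10 × 10³⁷ Pa.
Convert the energy scale: 2.10 MeV⁴ = 2.10 × 10⁻¹² GeV⁴.
Result: 2.10 × 10⁻¹² × 2.10 × 10³⁷ = 4.40 × 10²⁵ Pa.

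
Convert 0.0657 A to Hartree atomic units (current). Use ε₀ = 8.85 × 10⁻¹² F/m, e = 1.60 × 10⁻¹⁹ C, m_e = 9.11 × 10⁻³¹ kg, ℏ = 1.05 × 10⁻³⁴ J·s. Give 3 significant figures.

atomic unit of electric current: I_au = e E_h/ℏ = m_e e⁵/((4πε₀)²ℏ³) = 6.67 × 10⁻³ A.
0.0657 / 6.67 × 10⁻³ = 9.85

9.85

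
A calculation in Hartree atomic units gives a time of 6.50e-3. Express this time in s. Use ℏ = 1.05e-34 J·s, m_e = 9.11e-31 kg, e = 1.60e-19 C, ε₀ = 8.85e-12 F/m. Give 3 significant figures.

1.56e-19 s

One atomic unit of time: τ_au = (4πε₀)²ℏ³/(m_e e⁴) = 2.40e-17 s.
6.50e-3 × 2.40e-17 s = 1.56e-19 s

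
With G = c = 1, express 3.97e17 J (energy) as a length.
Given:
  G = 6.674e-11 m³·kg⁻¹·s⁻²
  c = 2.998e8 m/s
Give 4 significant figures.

Energy → length via G/c⁴.
3.97e17 J × (G/c⁴) = 3.280e-27 m

3.280e-27 m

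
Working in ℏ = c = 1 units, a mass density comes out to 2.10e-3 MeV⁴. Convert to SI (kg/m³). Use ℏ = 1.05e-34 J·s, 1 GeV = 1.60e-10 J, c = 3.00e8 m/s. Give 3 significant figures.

4.89e5 kg/m³

Mass density is [E]/(c²[L]³) = [E]⁴/(ℏ³c⁵).
1 GeV⁴ → 1/(ℏ³c⁵) × (1 GeV in J)⁴ = 2.33e20 kg/m³.
Convert the energy scale: 2.10e-3 MeV⁴ = 2.10e-15 GeV⁴.
Result: 2.10e-15 × 2.33e20 = 4.89e5 kg/m³.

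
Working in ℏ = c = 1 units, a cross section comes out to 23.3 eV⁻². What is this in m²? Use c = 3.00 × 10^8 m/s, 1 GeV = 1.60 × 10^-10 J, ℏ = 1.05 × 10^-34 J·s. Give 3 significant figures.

Area is [L]² = [E]⁻²·(ℏc)²; restore (ℏc)².
1 GeV⁻² → (ℏc)² × (1 GeV in J)⁻² = 3.88 × 10^-32 m².
Convert the energy scale: 23.3 eV⁻² = 2.33 × 10^19 GeV⁻².
Result: 2.33 × 10^19 × 3.88 × 10^-32 = 9.03 × 10^-13 m².

9.03 × 10^-13 m²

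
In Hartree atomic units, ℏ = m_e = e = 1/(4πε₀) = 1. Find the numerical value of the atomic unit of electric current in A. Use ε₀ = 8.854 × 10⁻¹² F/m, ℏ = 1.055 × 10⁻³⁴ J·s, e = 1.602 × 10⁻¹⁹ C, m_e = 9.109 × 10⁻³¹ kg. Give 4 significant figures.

6.612 × 10⁻³ A

From ℏ = m_e = e = 1/(4πε₀) = 1 the current scale is I_au = e E_h/ℏ = m_e e⁵/((4πε₀)²ℏ³).
E_h = 4.354 × 10⁻¹⁸ J
e·E_h/ℏ = 6.612 × 10⁻³ A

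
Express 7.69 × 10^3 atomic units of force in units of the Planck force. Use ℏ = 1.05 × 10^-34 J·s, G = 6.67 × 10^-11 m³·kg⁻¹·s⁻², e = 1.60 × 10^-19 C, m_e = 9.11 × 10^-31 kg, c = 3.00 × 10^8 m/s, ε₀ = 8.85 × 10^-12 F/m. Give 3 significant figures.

atomic unit of force: F_au = E_h/a₀ = m_e²e⁶/((4πε₀)³ℏ⁴) = 8.33 × 10^-8 N
Planck force: F_P = c⁴/G = 1.21 × 10^44 N
7.69 × 10^3 × 8.33 × 10^-8 / 1.21 × 10^44 = 5.27 × 10^-48

5.27 × 10^-48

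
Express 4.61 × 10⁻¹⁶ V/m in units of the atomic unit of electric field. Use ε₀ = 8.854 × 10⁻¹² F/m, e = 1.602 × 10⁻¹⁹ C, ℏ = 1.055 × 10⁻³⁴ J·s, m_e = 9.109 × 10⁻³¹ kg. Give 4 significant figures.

atomic unit of electric field: E_au = E_h/(e a₀) = m_e²e⁵/((4πε₀)³ℏ⁴) = 5.131 × 10¹¹ V/m.
4.61 × 10⁻¹⁶ / 5.131 × 10¹¹ = 8.985 × 10⁻²⁸

8.985 × 10⁻²⁸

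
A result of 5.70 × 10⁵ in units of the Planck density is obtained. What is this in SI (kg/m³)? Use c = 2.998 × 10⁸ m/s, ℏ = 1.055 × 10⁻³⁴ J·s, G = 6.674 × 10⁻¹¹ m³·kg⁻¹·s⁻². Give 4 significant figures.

One Planck density: ρ_P = c⁵/(ℏG²) = 5.154 × 10⁹⁶ kg/m³.
5.70 × 10⁵ × 5.154 × 10⁹⁶ kg/m³ = 2.938 × 10¹⁰² kg/m³

2.938 × 10¹⁰² kg/m³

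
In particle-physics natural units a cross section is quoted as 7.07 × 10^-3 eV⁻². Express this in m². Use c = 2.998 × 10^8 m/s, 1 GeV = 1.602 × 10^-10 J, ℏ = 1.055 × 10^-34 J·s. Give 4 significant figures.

Area is [L]² = [E]⁻²·(ℏc)²; restore (ℏc)².
1 GeV⁻² → (ℏc)² × (1 GeV in J)⁻² = 3.898 × 10^-32 m².
Convert the energy scale: 7.07 × 10^-3 eV⁻² = 7.07 × 10^15 GeV⁻².
Result: 7.07 × 10^15 × 3.898 × 10^-32 = 2.756 × 10^-16 m².

2.756 × 10^-16 m²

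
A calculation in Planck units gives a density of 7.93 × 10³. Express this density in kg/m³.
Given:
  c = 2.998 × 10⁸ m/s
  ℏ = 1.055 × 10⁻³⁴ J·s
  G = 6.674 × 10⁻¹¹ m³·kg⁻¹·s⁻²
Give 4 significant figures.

One Planck density: ρ_P = c⁵/(ℏG²) = 5.154 × 10⁹⁶ kg/m³.
7.93 × 10³ × 5.154 × 10⁹⁶ kg/m³ = 4.087 × 10¹⁰⁰ kg/m³

4.087 × 10¹⁰⁰ kg/m³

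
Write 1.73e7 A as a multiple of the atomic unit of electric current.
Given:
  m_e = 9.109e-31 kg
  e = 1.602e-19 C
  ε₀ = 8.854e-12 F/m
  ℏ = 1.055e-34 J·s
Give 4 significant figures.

2.616e9

atomic unit of electric current: I_au = e E_h/ℏ = m_e e⁵/((4πε₀)²ℏ³) = 6.612e-3 A.
1.73e7 / 6.612e-3 = 2.616e9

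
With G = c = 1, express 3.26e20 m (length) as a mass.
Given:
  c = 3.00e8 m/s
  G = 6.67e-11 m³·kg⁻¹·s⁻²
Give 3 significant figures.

Length → mass via c²/G.
3.26e20 m × (c²/G) = 4.40e47 kg

4.40e47 kg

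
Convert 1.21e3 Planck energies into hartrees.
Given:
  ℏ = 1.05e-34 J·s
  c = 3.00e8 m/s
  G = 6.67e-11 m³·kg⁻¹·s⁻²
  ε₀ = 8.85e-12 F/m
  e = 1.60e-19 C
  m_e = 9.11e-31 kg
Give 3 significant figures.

5.41e29

Planck energy: E_P = √(ℏc⁵/G) = 1.96e9 J
hartree: E_h = m_e e⁴/(4πε₀ℏ)² = 4.38e-18 J
1.21e3 × 1.96e9 / 4.38e-18 = 5.41e29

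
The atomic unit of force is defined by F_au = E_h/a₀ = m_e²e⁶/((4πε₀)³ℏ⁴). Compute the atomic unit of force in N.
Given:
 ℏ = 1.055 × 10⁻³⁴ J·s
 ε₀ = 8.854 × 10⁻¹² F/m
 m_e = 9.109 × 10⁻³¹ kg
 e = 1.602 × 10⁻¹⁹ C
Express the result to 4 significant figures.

F_au = E_h/a₀ = m_e²e⁶/((4πε₀)³ℏ⁴)
E_h = 4.354 × 10⁻¹⁸ J
a₀ = 5.297 × 10⁻¹¹ m
E_h/a₀ = 8.220 × 10⁻⁸ N

8.220 × 10⁻⁸ N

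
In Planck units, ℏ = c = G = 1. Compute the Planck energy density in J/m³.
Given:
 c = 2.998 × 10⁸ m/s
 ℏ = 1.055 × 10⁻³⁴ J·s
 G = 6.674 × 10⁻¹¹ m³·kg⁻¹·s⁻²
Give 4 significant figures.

Dimensional analysis gives u_P = c⁷/(ℏG²).
  = 2.177 × 10⁵⁹ / 4.699 × 10⁻⁵⁵
  = 4.632 × 10¹¹³ J/m³

4.632 × 10¹¹³ J/m³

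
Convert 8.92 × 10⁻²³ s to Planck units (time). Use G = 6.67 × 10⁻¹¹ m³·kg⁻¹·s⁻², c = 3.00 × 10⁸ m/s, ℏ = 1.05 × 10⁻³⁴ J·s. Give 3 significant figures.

1.66 × 10²¹

Planck time: t_P = √(ℏG/c⁵) = 5.37 × 10⁻⁴⁴ s.
8.92 × 10⁻²³ / 5.37 × 10⁻⁴⁴ = 1.66 × 10²¹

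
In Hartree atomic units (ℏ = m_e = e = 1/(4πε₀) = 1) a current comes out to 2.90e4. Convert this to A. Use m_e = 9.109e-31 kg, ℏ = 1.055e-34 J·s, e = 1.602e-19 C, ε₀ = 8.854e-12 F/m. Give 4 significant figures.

One atomic unit of electric current: I_au = e E_h/ℏ = m_e e⁵/((4πε₀)²ℏ³) = 6.612e-3 A.
2.90e4 × 6.612e-3 A = 191.7 A

191.7 A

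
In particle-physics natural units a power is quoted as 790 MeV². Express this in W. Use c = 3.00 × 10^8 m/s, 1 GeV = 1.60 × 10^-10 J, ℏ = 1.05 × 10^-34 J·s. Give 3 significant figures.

1.93 × 10^11 W

Power is [E]/[T] = [E]²/ℏ.
1 GeV² → 1/ℏ × (1 GeV in J)² = 2.44 × 10^14 W.
Convert the energy scale: 790 MeV² = 7.90 × 10^-4 GeV².
Result: 7.90 × 10^-4 × 2.44 × 10^14 = 1.93 × 10^11 W.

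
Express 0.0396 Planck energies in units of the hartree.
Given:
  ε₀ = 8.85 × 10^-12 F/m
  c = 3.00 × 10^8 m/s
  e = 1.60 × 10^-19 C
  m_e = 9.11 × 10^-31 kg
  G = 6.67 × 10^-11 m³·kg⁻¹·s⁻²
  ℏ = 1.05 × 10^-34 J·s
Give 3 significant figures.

1.77 × 10^25

Planck energy: E_P = √(ℏc⁵/G) = 1.96 × 10^9 J
hartree: E_h = m_e e⁴/(4πε₀ℏ)² = 4.38 × 10^-18 J
0.0396 × 1.96 × 10^9 / 4.38 × 10^-18 = 1.77 × 10^25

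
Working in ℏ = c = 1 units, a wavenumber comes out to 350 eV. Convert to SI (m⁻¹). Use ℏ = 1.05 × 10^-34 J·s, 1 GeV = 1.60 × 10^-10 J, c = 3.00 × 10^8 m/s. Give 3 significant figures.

Inverse length is [E]/(ℏc).
1 GeV → 1/(ℏc) × (1 GeV in J) = 5.08 × 10^15 m⁻¹.
Convert the energy scale: 350 eV = 3.50 × 10^-7 GeV.
Result: 3.50 × 10^-7 × 5.08 × 10^15 = 1.78 × 10^9 m⁻¹.

1.78 × 10^9 m⁻¹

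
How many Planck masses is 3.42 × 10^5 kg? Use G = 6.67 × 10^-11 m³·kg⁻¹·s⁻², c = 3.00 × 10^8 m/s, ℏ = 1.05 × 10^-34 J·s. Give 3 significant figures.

Planck mass: m_P = √(ℏc/G) = 2.17 × 10^-8 kg.
3.42 × 10^5 / 2.17 × 10^-8 = 1.57 × 10^13

1.57 × 10^13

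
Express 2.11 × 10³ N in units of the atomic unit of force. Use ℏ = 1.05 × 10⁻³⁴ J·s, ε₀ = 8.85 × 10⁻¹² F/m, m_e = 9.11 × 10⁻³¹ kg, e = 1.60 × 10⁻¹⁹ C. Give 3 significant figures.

2.53 × 10¹⁰

atomic unit of force: F_au = E_h/a₀ = m_e²e⁶/((4πε₀)³ℏ⁴) = 8.33 × 10⁻⁸ N.
2.11 × 10³ / 8.33 × 10⁻⁸ = 2.53 × 10¹⁰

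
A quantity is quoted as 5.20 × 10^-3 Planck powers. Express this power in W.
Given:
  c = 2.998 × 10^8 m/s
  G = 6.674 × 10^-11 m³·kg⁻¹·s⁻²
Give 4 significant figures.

One Planck power: P_P = c⁵/G = 3.629 × 10^52 W.
5.20 × 10^-3 × 3.629 × 10^52 W = 1.887 × 10^50 W

1.887 × 10^50 W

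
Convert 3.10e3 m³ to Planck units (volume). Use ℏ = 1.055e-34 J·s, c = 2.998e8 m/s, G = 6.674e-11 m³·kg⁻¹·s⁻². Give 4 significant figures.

Planck volume: V_P = (ℏG/c³)^(3/2) = 4.224e-105 m³.
3.10e3 / 4.224e-105 = 7.339e107

7.339e107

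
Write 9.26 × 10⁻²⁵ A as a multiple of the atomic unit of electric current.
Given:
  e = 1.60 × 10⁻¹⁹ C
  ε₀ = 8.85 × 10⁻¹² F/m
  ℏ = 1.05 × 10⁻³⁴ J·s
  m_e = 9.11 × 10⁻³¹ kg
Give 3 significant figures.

1.39 × 10⁻²²

atomic unit of electric current: I_au = e E_h/ℏ = m_e e⁵/((4πε₀)²ℏ³) = 6.67 × 10⁻³ A.
9.26 × 10⁻²⁵ / 6.67 × 10⁻³ = 1.39 × 10⁻²²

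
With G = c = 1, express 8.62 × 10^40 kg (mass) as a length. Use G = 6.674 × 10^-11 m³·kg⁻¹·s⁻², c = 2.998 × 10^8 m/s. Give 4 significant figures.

6.401 × 10^13 m

In G = c = 1 units mass has dimensions of length; the conversion factor is G/c².
8.62 × 10^40 kg × (G/c²) = 6.401 × 10^13 m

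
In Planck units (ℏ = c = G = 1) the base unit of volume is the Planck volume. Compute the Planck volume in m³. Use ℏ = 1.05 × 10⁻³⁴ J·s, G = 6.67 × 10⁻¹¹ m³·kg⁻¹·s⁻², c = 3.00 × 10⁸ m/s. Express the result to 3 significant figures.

V_P = (ℏG/c³)^(3/2)
  = √(1.75 × 10⁻²⁰⁹)
  = 4.18 × 10⁻¹⁰⁵ m³

4.18 × 10⁻¹⁰⁵ m³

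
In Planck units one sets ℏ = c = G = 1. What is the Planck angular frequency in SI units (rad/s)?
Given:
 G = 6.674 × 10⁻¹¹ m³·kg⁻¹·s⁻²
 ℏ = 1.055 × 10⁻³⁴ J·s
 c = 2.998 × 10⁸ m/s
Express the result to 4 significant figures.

1.855 × 10⁴³ rad/s

ω_P = √(c⁵/(ℏG))
  = √(3.440 × 10⁸⁶)
  = 1.855 × 10⁴³ rad/s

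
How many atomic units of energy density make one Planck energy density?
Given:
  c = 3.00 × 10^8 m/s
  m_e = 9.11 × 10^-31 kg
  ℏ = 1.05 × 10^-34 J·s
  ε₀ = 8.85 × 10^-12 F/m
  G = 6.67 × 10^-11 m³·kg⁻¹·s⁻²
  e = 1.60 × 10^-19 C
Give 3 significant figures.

Planck energy density: u_P = c⁷/(ℏG²) = 4.68 × 10^113 J/m³
atomic unit of energy density: u_au = E_h/a₀³ = m_e⁴e¹⁰/((4πε₀)⁵ℏ⁸) = 3.01 × 10^13 J/m³
ratio = 4.68 × 10^113 / 3.01 × 10^13 = 1.55 × 10^100

1.55 × 10^100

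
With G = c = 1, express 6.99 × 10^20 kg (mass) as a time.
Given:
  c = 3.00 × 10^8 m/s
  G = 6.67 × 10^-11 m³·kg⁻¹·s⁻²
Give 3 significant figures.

Mass → time via G/c³.
6.99 × 10^20 kg × (G/c³) = 1.73 × 10^-15 s

1.73 × 10^-15 s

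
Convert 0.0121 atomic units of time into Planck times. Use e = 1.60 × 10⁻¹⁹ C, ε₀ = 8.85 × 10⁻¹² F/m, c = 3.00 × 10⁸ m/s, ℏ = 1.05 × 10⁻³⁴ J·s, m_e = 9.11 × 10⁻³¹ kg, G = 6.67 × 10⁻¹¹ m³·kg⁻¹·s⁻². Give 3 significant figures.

5.41 × 10²⁴

atomic unit of time: τ_au = (4πε₀)²ℏ³/(m_e e⁴) = 2.40 × 10⁻¹⁷ s
Planck time: t_P = √(ℏG/c⁵) = 5.37 × 10⁻⁴⁴ s
0.0121 × 2.40 × 10⁻¹⁷ / 5.37 × 10⁻⁴⁴ = 5.41 × 10²⁴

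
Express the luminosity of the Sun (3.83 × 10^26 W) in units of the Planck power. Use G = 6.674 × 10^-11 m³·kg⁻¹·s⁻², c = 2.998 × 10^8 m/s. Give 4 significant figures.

1.055 × 10^-26

Planck power: P_P = c⁵/G = 3.629 × 10^52 W.
3.83 × 10^26 / 3.629 × 10^52 = 1.055 × 10^-26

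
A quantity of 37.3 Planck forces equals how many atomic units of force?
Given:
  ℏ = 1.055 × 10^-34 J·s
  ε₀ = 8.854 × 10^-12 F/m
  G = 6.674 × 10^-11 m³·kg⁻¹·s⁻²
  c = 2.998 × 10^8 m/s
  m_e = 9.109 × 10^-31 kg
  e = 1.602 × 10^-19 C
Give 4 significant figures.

5.493 × 10^52

Planck force: F_P = c⁴/G = 1.210 × 10^44 N
atomic unit of force: F_au = E_h/a₀ = m_e²e⁶/((4πε₀)³ℏ⁴) = 8.220 × 10^-8 N
37.3 × 1.210 × 10^44 / 8.220 × 10^-8 = 5.493 × 10^52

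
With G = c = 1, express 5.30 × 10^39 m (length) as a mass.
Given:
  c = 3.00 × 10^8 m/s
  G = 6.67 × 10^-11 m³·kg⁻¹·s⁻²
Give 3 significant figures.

7.15 × 10^66 kg

Length → mass via c²/G.
5.30 × 10^39 m × (c²/G) = 7.15 × 10^66 kg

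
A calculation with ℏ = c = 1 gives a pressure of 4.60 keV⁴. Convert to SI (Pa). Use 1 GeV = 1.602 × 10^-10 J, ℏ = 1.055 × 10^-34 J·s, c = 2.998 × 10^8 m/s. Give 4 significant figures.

9.575 × 10^13 Pa

Pressure is [E]/[L]³ = [E]⁴/(ℏc)³.
1 GeV⁴ → 1/(ℏc)³ × (1 GeV in J)⁴ = 2.082 × 10^37 Pa.
Convert the energy scale: 4.60 keV⁴ = 4.60 × 10^-24 GeV⁴.
Result: 4.60 × 10^-24 × 2.082 × 10^37 = 9.575 × 10^13 Pa.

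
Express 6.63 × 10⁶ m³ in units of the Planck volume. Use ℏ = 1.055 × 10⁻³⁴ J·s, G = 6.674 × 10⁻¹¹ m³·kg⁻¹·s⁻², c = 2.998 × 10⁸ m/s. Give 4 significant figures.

1.570 × 10¹¹¹

Planck volume: V_P = (ℏG/c³)^(3/2) = 4.224 × 10⁻¹⁰⁵ m³.
6.63 × 10⁶ / 4.224 × 10⁻¹⁰⁵ = 1.570 × 10¹¹¹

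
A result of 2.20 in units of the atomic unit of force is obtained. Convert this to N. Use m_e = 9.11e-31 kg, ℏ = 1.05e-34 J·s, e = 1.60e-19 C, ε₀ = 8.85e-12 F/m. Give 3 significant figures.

One atomic unit of force: F_au = E_h/a₀ = m_e²e⁶/((4πε₀)³ℏ⁴) = 8.33e-8 N.
2.20 × 8.33e-8 N = 1.83e-7 N

1.83e-7 N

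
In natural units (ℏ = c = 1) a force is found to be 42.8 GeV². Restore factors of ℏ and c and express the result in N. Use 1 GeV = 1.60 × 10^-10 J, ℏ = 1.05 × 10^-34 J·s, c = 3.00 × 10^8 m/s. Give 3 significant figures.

3.48 × 10^7 N

Force is [E]/[L] = [E]²/(ℏc); restore (ℏc)⁻¹.
1 GeV² → 1/(ℏc) × (1 GeV in J)² = 8.13 × 10^5 N.
Result: 42.8 × 8.13 × 10^5 = 3.48 × 10^7 N.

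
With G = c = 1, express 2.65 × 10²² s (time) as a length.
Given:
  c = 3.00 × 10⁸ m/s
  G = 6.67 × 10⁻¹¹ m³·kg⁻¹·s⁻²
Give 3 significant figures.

7.95 × 10³⁰ m

Time → length via c.
2.65 × 10²² s × (c) = 7.95 × 10³⁰ m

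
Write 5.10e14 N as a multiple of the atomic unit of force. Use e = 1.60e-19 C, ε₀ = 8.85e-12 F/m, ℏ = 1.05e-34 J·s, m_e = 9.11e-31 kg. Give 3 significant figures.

atomic unit of force: F_au = E_h/a₀ = m_e²e⁶/((4πε₀)³ℏ⁴) = 8.33e-8 N.
5.10e14 / 8.33e-8 = 6.12e21

6.12e21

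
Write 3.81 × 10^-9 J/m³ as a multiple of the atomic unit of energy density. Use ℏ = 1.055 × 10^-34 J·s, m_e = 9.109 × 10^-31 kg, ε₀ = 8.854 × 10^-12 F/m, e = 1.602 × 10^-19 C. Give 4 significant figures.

1.301 × 10^-22

atomic unit of energy density: u_au = E_h/a₀³ = m_e⁴e¹⁰/((4πε₀)⁵ℏ⁸) = 2.929 × 10^13 J/m³.
3.81 × 10^-9 / 2.929 × 10^13 = 1.301 × 10^-22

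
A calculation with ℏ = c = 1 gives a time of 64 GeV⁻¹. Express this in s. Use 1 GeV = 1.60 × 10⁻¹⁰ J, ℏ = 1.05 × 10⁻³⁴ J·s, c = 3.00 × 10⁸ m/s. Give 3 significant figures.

A time is [E]⁻¹ in ℏ=c=1; restore one factor of ℏ.
1 GeV⁻¹ → ℏ × (1 GeV in J)⁻¹ = 6.56 × 10⁻²⁵ s.
Result: 64 × 6.56 × 10⁻²⁵ = 4.20 × 10⁻²³ s.

4.20 × 10⁻²³ s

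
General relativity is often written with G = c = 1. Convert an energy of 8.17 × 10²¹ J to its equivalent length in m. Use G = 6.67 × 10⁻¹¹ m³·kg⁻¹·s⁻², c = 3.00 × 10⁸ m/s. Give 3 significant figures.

6.73 × 10⁻²³ m

Energy → length via G/c⁴.
8.17 × 10²¹ J × (G/c⁴) = 6.73 × 10⁻²³ m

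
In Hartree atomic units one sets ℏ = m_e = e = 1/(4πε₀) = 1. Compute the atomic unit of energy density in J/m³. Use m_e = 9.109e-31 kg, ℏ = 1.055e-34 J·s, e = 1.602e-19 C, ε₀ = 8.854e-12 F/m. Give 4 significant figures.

2.929e13 J/m³

u_au = E_h/a₀³ = m_e⁴e¹⁰/((4πε₀)⁵ℏ⁸)
E_h = 4.354e-18 J
a₀ = 5.297e-11 m
E_h/a₀³ = 2.929e13 J/m³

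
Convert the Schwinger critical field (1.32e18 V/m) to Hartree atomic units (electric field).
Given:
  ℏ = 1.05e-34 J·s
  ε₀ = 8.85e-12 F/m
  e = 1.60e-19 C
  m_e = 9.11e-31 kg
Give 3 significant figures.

atomic unit of electric field: E_au = E_h/(e a₀) = m_e²e⁵/((4πε₀)³ℏ⁴) = 5.20e11 V/m.
1.32e18 / 5.20e11 = 2.54e6

2.54e6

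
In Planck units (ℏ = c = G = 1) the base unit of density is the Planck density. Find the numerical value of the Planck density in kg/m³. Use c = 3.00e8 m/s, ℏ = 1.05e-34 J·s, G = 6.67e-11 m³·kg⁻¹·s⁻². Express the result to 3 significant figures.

5.20e96 kg/m³

ρ_P = c⁵/(ℏG²)
  = 2.43e42 / 4.67e-55
  = 5.20e96 kg/m³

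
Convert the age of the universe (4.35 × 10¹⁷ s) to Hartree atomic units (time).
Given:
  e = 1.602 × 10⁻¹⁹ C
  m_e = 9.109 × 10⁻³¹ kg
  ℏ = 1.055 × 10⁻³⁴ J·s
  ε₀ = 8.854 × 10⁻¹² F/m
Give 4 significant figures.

atomic unit of time: τ_au = (4πε₀)²ℏ³/(m_e e⁴) = 2.423 × 10⁻¹⁷ s.
4.35 × 10¹⁷ / 2.423 × 10⁻¹⁷ = 1.795 × 10³⁴

1.795 × 10³⁴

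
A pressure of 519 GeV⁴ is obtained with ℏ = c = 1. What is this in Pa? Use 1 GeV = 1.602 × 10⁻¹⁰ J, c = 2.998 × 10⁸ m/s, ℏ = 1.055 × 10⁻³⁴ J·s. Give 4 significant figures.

1.080 × 10⁴⁰ Pa

Pressure is [E]/[L]³ = [E]⁴/(ℏc)³.
1 GeV⁴ → 1/(ℏc)³ × (1 GeV in J)⁴ = 2.082 × 10³⁷ Pa.
Result: 519 × 2.082 × 10³⁷ = 1.080 × 10⁴⁰ Pa.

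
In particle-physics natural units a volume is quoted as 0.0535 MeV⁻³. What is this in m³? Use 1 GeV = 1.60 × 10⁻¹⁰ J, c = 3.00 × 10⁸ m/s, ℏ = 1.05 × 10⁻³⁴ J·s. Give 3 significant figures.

4.08 × 10⁻⁴⁰ m³

Volume is [L]³ = [E]⁻³·(ℏc)³.
1 GeV⁻³ → (ℏc)³ × (1 GeV in J)⁻³ = 7.63 × 10⁻⁴⁸ m³.
Convert the energy scale: 0.0535 MeV⁻³ = 5.35 × 10⁷ GeV⁻³.
Result: 5.35 × 10⁷ × 7.63 × 10⁻⁴⁸ = 4.08 × 10⁻⁴⁰ m³.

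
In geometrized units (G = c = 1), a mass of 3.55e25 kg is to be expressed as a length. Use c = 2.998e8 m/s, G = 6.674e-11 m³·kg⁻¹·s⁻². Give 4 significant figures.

In G = c = 1 units mass has dimensions of length; the conversion factor is G/c².
3.55e25 kg × (G/c²) = 0.02636 m

0.02636 m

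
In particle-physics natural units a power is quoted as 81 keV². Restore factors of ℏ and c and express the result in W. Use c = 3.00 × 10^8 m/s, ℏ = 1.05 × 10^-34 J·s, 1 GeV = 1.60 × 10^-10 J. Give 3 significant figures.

1.97 × 10^4 W

Power is [E]/[T] = [E]²/ℏ.
1 GeV² → 1/ℏ × (1 GeV in J)² = 2.44 × 10^14 W.
Convert the energy scale: 81 keV² = 8.10 × 10^-11 GeV².
Result: 8.10 × 10^-11 × 2.44 × 10^14 = 1.97 × 10^4 W.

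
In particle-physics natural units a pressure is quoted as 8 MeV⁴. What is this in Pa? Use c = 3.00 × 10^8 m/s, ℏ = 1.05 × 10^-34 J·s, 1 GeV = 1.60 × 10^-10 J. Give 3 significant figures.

1.68 × 10^26 Pa

Pressure is [E]/[L]³ = [E]⁴/(ℏc)³.
1 GeV⁴ → 1/(ℏc)³ × (1 GeV in J)⁴ = 2.10 × 10^37 Pa.
Convert the energy scale: 8 MeV⁴ = 8.00 × 10^-12 GeV⁴.
Result: 8.00 × 10^-12 × 2.10 × 10^37 = 1.68 × 10^26 Pa.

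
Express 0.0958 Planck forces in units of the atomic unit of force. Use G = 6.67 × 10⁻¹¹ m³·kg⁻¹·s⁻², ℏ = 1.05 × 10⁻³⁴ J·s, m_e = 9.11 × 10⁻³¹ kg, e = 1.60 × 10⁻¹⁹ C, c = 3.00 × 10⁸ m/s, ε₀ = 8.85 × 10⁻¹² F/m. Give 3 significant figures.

Planck force: F_P = c⁴/G = 1.21 × 10⁴⁴ N
atomic unit of force: F_au = E_h/a₀ = m_e²e⁶/((4πε₀)³ℏ⁴) = 8.33 × 10⁻⁸ N
0.0958 × 1.21 × 10⁴⁴ / 8.33 × 10⁻⁸ = 1.40 × 10⁵⁰

1.40 × 10⁵⁰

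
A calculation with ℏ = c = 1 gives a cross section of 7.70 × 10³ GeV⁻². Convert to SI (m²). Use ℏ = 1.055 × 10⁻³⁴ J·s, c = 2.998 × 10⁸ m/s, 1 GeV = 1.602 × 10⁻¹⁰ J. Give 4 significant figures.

Area is [L]² = [E]⁻²·(ℏc)²; restore (ℏc)².
1 GeV⁻² → (ℏc)² × (1 GeV in J)⁻² = 3.898 × 10⁻³² m².
Result: 7.70 × 10³ × 3.898 × 10⁻³² = 3.001 × 10⁻²⁸ m².

3.001 × 10⁻²⁸ m²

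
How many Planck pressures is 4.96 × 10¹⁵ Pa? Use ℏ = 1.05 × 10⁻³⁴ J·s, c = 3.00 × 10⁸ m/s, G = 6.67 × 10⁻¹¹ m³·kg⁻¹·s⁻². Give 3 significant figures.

Planck pressure: p_P = c⁷/(ℏG²) = 4.68 × 10¹¹³ Pa.
4.96 × 10¹⁵ / 4.68 × 10¹¹³ = 1.06 × 10⁻⁹⁸

1.06 × 10⁻⁹⁸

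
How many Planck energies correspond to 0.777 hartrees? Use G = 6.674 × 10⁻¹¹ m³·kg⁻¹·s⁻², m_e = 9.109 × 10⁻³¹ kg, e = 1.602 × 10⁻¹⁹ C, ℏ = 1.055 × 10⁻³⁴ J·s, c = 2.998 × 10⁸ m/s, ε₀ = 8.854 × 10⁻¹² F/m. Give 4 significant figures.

hartree: E_h = m_e e⁴/(4πε₀ℏ)² = 4.354 × 10⁻¹⁸ J
Planck energy: E_P = √(ℏc⁵/G) = 1.957 × 10⁹ J
0.777 × 4.354 × 10⁻¹⁸ / 1.957 × 10⁹ = 1.729 × 10⁻²⁷

1.729 × 10⁻²⁷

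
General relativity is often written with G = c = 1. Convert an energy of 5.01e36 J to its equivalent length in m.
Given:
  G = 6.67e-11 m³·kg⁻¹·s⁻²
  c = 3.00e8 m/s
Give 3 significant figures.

Energy → length via G/c⁴.
5.01e36 J × (G/c⁴) = 4.13e-8 m

4.13e-8 m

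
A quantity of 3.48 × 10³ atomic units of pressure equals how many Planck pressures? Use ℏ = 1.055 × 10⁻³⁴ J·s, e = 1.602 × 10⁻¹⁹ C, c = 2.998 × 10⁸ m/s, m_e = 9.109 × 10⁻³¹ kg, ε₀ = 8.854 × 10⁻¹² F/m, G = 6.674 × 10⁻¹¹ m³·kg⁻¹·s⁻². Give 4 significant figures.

atomic unit of pressure: P_au = E_h/a₀³ = m_e⁴e¹⁰/((4πε₀)⁵ℏ⁸) = 2.929 × 10¹³ Pa
Planck pressure: p_P = c⁷/(ℏG²) = 4.632 × 10¹¹³ Pa
3.48 × 10³ × 2.929 × 10¹³ / 4.632 × 10¹¹³ = 2.201 × 10⁻⁹⁷

2.201 × 10⁻⁹⁷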